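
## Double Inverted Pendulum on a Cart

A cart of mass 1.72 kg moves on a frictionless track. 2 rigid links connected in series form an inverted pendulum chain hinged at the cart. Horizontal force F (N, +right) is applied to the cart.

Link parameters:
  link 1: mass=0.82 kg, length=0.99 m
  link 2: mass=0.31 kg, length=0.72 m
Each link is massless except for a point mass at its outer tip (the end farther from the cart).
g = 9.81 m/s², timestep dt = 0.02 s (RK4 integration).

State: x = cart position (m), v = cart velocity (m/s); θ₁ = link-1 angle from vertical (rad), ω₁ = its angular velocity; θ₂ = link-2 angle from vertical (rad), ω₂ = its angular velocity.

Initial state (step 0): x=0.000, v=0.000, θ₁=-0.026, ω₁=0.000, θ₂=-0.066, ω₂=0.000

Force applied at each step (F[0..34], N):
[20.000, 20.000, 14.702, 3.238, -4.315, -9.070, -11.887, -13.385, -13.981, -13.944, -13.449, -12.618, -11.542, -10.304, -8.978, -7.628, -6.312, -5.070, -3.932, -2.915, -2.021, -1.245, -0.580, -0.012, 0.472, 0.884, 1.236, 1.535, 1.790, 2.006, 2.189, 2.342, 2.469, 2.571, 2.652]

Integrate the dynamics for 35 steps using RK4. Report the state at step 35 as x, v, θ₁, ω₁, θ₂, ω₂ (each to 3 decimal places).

Answer: x=-0.255, v=-0.616, θ₁=0.032, ω₁=0.196, θ₂=0.011, ω₂=0.158

Derivation:
apply F[0]=+20.000 → step 1: x=0.002, v=0.236, θ₁=-0.028, ω₁=-0.241, θ₂=-0.066, ω₂=-0.014
apply F[1]=+20.000 → step 2: x=0.009, v=0.472, θ₁=-0.036, ω₁=-0.483, θ₂=-0.067, ω₂=-0.027
apply F[2]=+14.702 → step 3: x=0.021, v=0.648, θ₁=-0.047, ω₁=-0.667, θ₂=-0.067, ω₂=-0.036
apply F[3]=+3.238 → step 4: x=0.034, v=0.692, θ₁=-0.061, ω₁=-0.721, θ₂=-0.068, ω₂=-0.040
apply F[4]=-4.315 → step 5: x=0.047, v=0.651, θ₁=-0.075, ω₁=-0.693, θ₂=-0.069, ω₂=-0.040
apply F[5]=-9.070 → step 6: x=0.060, v=0.556, θ₁=-0.088, ω₁=-0.614, θ₂=-0.070, ω₂=-0.036
apply F[6]=-11.887 → step 7: x=0.069, v=0.430, θ₁=-0.099, ω₁=-0.508, θ₂=-0.070, ω₂=-0.026
apply F[7]=-13.385 → step 8: x=0.077, v=0.288, θ₁=-0.108, ω₁=-0.389, θ₂=-0.071, ω₂=-0.013
apply F[8]=-13.981 → step 9: x=0.081, v=0.141, θ₁=-0.115, ω₁=-0.267, θ₂=-0.071, ω₂=0.003
apply F[9]=-13.944 → step 10: x=0.082, v=-0.005, θ₁=-0.119, ω₁=-0.147, θ₂=-0.070, ω₂=0.022
apply F[10]=-13.449 → step 11: x=0.081, v=-0.145, θ₁=-0.121, ω₁=-0.035, θ₂=-0.070, ω₂=0.042
apply F[11]=-12.618 → step 12: x=0.077, v=-0.275, θ₁=-0.121, ω₁=0.068, θ₂=-0.069, ω₂=0.063
apply F[12]=-11.542 → step 13: x=0.070, v=-0.393, θ₁=-0.118, ω₁=0.158, θ₂=-0.067, ω₂=0.084
apply F[13]=-10.304 → step 14: x=0.061, v=-0.497, θ₁=-0.114, ω₁=0.235, θ₂=-0.065, ω₂=0.103
apply F[14]=-8.978 → step 15: x=0.050, v=-0.586, θ₁=-0.109, ω₁=0.300, θ₂=-0.063, ω₂=0.122
apply F[15]=-7.628 → step 16: x=0.038, v=-0.661, θ₁=-0.103, ω₁=0.350, θ₂=-0.061, ω₂=0.139
apply F[16]=-6.312 → step 17: x=0.024, v=-0.722, θ₁=-0.095, ω₁=0.389, θ₂=-0.058, ω₂=0.154
apply F[17]=-5.070 → step 18: x=0.009, v=-0.769, θ₁=-0.087, ω₁=0.415, θ₂=-0.054, ω₂=0.167
apply F[18]=-3.932 → step 19: x=-0.007, v=-0.804, θ₁=-0.079, ω₁=0.432, θ₂=-0.051, ω₂=0.178
apply F[19]=-2.915 → step 20: x=-0.023, v=-0.828, θ₁=-0.070, ω₁=0.440, θ₂=-0.047, ω₂=0.188
apply F[20]=-2.021 → step 21: x=-0.040, v=-0.844, θ₁=-0.061, ω₁=0.441, θ₂=-0.043, ω₂=0.195
apply F[21]=-1.245 → step 22: x=-0.057, v=-0.851, θ₁=-0.052, ω₁=0.436, θ₂=-0.039, ω₂=0.201
apply F[22]=-0.580 → step 23: x=-0.074, v=-0.852, θ₁=-0.044, ω₁=0.426, θ₂=-0.035, ω₂=0.205
apply F[23]=-0.012 → step 24: x=-0.091, v=-0.847, θ₁=-0.035, ω₁=0.413, θ₂=-0.031, ω₂=0.207
apply F[24]=+0.472 → step 25: x=-0.108, v=-0.837, θ₁=-0.027, ω₁=0.397, θ₂=-0.027, ω₂=0.208
apply F[25]=+0.884 → step 26: x=-0.124, v=-0.824, θ₁=-0.019, ω₁=0.380, θ₂=-0.023, ω₂=0.207
apply F[26]=+1.236 → step 27: x=-0.141, v=-0.808, θ₁=-0.012, ω₁=0.360, θ₂=-0.019, ω₂=0.205
apply F[27]=+1.535 → step 28: x=-0.157, v=-0.789, θ₁=-0.005, ω₁=0.340, θ₂=-0.015, ω₂=0.202
apply F[28]=+1.790 → step 29: x=-0.172, v=-0.768, θ₁=0.002, ω₁=0.319, θ₂=-0.011, ω₂=0.198
apply F[29]=+2.006 → step 30: x=-0.187, v=-0.745, θ₁=0.008, ω₁=0.298, θ₂=-0.007, ω₂=0.193
apply F[30]=+2.189 → step 31: x=-0.202, v=-0.721, θ₁=0.013, ω₁=0.277, θ₂=-0.003, ω₂=0.187
apply F[31]=+2.342 → step 32: x=-0.216, v=-0.696, θ₁=0.019, ω₁=0.256, θ₂=0.001, ω₂=0.181
apply F[32]=+2.469 → step 33: x=-0.230, v=-0.670, θ₁=0.024, ω₁=0.236, θ₂=0.004, ω₂=0.174
apply F[33]=+2.571 → step 34: x=-0.243, v=-0.643, θ₁=0.028, ω₁=0.215, θ₂=0.008, ω₂=0.166
apply F[34]=+2.652 → step 35: x=-0.255, v=-0.616, θ₁=0.032, ω₁=0.196, θ₂=0.011, ω₂=0.158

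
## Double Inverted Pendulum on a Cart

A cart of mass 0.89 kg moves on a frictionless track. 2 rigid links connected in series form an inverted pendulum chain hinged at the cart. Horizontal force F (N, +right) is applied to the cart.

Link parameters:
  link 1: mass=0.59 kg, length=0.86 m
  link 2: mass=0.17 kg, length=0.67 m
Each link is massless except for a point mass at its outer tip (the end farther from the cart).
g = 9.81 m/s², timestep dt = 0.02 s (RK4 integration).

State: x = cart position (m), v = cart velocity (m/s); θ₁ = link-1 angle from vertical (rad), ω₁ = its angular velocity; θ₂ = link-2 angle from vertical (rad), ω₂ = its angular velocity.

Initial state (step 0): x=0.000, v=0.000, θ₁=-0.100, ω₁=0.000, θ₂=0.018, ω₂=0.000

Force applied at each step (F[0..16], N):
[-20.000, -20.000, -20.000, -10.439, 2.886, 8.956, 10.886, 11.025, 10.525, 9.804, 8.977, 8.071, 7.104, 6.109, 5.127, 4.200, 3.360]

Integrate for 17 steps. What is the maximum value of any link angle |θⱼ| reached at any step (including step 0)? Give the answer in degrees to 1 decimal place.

Answer: 6.5°

Derivation:
apply F[0]=-20.000 → step 1: x=-0.004, v=-0.430, θ₁=-0.095, ω₁=0.466, θ₂=0.019, ω₂=0.053
apply F[1]=-20.000 → step 2: x=-0.017, v=-0.862, θ₁=-0.081, ω₁=0.938, θ₂=0.020, ω₂=0.099
apply F[2]=-20.000 → step 3: x=-0.039, v=-1.299, θ₁=-0.058, ω₁=1.423, θ₂=0.022, ω₂=0.135
apply F[3]=-10.439 → step 4: x=-0.067, v=-1.528, θ₁=-0.027, ω₁=1.675, θ₂=0.025, ω₂=0.156
apply F[4]=+2.886 → step 5: x=-0.097, v=-1.462, θ₁=0.006, ω₁=1.594, θ₂=0.029, ω₂=0.167
apply F[5]=+8.956 → step 6: x=-0.124, v=-1.263, θ₁=0.035, ω₁=1.368, θ₂=0.032, ω₂=0.169
apply F[6]=+10.886 → step 7: x=-0.147, v=-1.026, θ₁=0.060, ω₁=1.104, θ₂=0.035, ω₂=0.164
apply F[7]=+11.025 → step 8: x=-0.165, v=-0.790, θ₁=0.080, ω₁=0.849, θ₂=0.038, ω₂=0.152
apply F[8]=+10.525 → step 9: x=-0.179, v=-0.569, θ₁=0.094, ω₁=0.616, θ₂=0.041, ω₂=0.133
apply F[9]=+9.804 → step 10: x=-0.188, v=-0.367, θ₁=0.105, ω₁=0.408, θ₂=0.044, ω₂=0.110
apply F[10]=+8.977 → step 11: x=-0.194, v=-0.185, θ₁=0.111, ω₁=0.227, θ₂=0.046, ω₂=0.084
apply F[11]=+8.071 → step 12: x=-0.196, v=-0.024, θ₁=0.114, ω₁=0.071, θ₂=0.047, ω₂=0.057
apply F[12]=+7.104 → step 13: x=-0.195, v=0.116, θ₁=0.114, ω₁=-0.059, θ₂=0.048, ω₂=0.030
apply F[13]=+6.109 → step 14: x=-0.191, v=0.233, θ₁=0.112, ω₁=-0.164, θ₂=0.048, ω₂=0.004
apply F[14]=+5.127 → step 15: x=-0.186, v=0.329, θ₁=0.108, ω₁=-0.246, θ₂=0.048, ω₂=-0.020
apply F[15]=+4.200 → step 16: x=-0.178, v=0.405, θ₁=0.102, ω₁=-0.306, θ₂=0.048, ω₂=-0.042
apply F[16]=+3.360 → step 17: x=-0.170, v=0.464, θ₁=0.096, ω₁=-0.348, θ₂=0.047, ω₂=-0.062
Max |angle| over trajectory = 0.114 rad = 6.5°.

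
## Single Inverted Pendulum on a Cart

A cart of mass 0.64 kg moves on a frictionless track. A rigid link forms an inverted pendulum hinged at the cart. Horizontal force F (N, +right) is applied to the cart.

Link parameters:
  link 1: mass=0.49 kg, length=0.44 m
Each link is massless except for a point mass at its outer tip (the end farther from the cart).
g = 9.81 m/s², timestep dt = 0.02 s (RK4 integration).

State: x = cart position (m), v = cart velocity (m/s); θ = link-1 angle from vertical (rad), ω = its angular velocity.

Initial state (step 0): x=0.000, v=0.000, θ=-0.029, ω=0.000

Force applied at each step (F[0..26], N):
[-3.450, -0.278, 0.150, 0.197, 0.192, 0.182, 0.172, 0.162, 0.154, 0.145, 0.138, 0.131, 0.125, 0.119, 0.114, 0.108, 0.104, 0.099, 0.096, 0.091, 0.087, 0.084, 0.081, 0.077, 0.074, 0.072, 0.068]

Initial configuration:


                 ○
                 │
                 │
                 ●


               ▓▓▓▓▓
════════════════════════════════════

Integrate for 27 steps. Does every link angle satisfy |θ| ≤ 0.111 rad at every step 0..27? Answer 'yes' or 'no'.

Answer: yes

Derivation:
apply F[0]=-3.450 → step 1: x=-0.001, v=-0.104, θ=-0.027, ω=0.223
apply F[1]=-0.278 → step 2: x=-0.003, v=-0.109, θ=-0.022, ω=0.223
apply F[2]=+0.150 → step 3: x=-0.005, v=-0.101, θ=-0.018, ω=0.196
apply F[3]=+0.197 → step 4: x=-0.007, v=-0.092, θ=-0.014, ω=0.170
apply F[4]=+0.192 → step 5: x=-0.009, v=-0.084, θ=-0.011, ω=0.146
apply F[5]=+0.182 → step 6: x=-0.011, v=-0.077, θ=-0.009, ω=0.125
apply F[6]=+0.172 → step 7: x=-0.012, v=-0.071, θ=-0.006, ω=0.107
apply F[7]=+0.162 → step 8: x=-0.013, v=-0.065, θ=-0.004, ω=0.091
apply F[8]=+0.154 → step 9: x=-0.015, v=-0.059, θ=-0.003, ω=0.078
apply F[9]=+0.145 → step 10: x=-0.016, v=-0.055, θ=-0.001, ω=0.066
apply F[10]=+0.138 → step 11: x=-0.017, v=-0.050, θ=0.000, ω=0.056
apply F[11]=+0.131 → step 12: x=-0.018, v=-0.046, θ=0.001, ω=0.047
apply F[12]=+0.125 → step 13: x=-0.019, v=-0.043, θ=0.002, ω=0.039
apply F[13]=+0.119 → step 14: x=-0.019, v=-0.039, θ=0.003, ω=0.033
apply F[14]=+0.114 → step 15: x=-0.020, v=-0.036, θ=0.003, ω=0.027
apply F[15]=+0.108 → step 16: x=-0.021, v=-0.033, θ=0.004, ω=0.022
apply F[16]=+0.104 → step 17: x=-0.022, v=-0.030, θ=0.004, ω=0.017
apply F[17]=+0.099 → step 18: x=-0.022, v=-0.028, θ=0.004, ω=0.014
apply F[18]=+0.096 → step 19: x=-0.023, v=-0.026, θ=0.005, ω=0.011
apply F[19]=+0.091 → step 20: x=-0.023, v=-0.024, θ=0.005, ω=0.008
apply F[20]=+0.087 → step 21: x=-0.024, v=-0.022, θ=0.005, ω=0.005
apply F[21]=+0.084 → step 22: x=-0.024, v=-0.020, θ=0.005, ω=0.003
apply F[22]=+0.081 → step 23: x=-0.024, v=-0.018, θ=0.005, ω=0.002
apply F[23]=+0.077 → step 24: x=-0.025, v=-0.016, θ=0.005, ω=0.000
apply F[24]=+0.074 → step 25: x=-0.025, v=-0.015, θ=0.005, ω=-0.001
apply F[25]=+0.072 → step 26: x=-0.025, v=-0.013, θ=0.005, ω=-0.002
apply F[26]=+0.068 → step 27: x=-0.026, v=-0.012, θ=0.005, ω=-0.003
Max |angle| over trajectory = 0.029 rad; bound = 0.111 → within bound.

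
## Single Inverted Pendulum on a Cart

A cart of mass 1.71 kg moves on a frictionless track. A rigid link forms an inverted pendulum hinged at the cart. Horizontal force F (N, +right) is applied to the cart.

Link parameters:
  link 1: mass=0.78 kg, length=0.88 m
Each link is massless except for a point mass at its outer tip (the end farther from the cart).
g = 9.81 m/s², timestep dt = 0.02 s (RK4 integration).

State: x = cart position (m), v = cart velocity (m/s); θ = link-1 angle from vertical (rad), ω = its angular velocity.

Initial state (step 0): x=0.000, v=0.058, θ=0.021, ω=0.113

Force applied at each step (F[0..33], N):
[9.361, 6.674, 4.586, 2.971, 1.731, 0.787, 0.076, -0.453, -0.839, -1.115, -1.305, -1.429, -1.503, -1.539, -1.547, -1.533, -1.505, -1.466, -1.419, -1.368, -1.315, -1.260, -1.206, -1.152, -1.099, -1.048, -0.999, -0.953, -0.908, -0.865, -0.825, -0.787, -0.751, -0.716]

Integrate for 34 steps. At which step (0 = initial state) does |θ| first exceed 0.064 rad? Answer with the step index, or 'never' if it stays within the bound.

Answer: never

Derivation:
apply F[0]=+9.361 → step 1: x=0.002, v=0.166, θ=0.022, ω=-0.004
apply F[1]=+6.674 → step 2: x=0.006, v=0.242, θ=0.021, ω=-0.086
apply F[2]=+4.586 → step 3: x=0.012, v=0.293, θ=0.019, ω=-0.140
apply F[3]=+2.971 → step 4: x=0.018, v=0.327, θ=0.016, ω=-0.174
apply F[4]=+1.731 → step 5: x=0.025, v=0.346, θ=0.012, ω=-0.193
apply F[5]=+0.787 → step 6: x=0.032, v=0.354, θ=0.008, ω=-0.200
apply F[6]=+0.076 → step 7: x=0.039, v=0.354, θ=0.004, ω=-0.199
apply F[7]=-0.453 → step 8: x=0.046, v=0.349, θ=0.000, ω=-0.192
apply F[8]=-0.839 → step 9: x=0.053, v=0.339, θ=-0.003, ω=-0.181
apply F[9]=-1.115 → step 10: x=0.059, v=0.327, θ=-0.007, ω=-0.168
apply F[10]=-1.305 → step 11: x=0.066, v=0.312, θ=-0.010, ω=-0.154
apply F[11]=-1.429 → step 12: x=0.072, v=0.296, θ=-0.013, ω=-0.138
apply F[12]=-1.503 → step 13: x=0.077, v=0.280, θ=-0.016, ω=-0.123
apply F[13]=-1.539 → step 14: x=0.083, v=0.264, θ=-0.018, ω=-0.108
apply F[14]=-1.547 → step 15: x=0.088, v=0.247, θ=-0.020, ω=-0.094
apply F[15]=-1.533 → step 16: x=0.093, v=0.231, θ=-0.022, ω=-0.080
apply F[16]=-1.505 → step 17: x=0.097, v=0.216, θ=-0.023, ω=-0.067
apply F[17]=-1.466 → step 18: x=0.101, v=0.201, θ=-0.024, ω=-0.056
apply F[18]=-1.419 → step 19: x=0.105, v=0.186, θ=-0.025, ω=-0.045
apply F[19]=-1.368 → step 20: x=0.109, v=0.172, θ=-0.026, ω=-0.035
apply F[20]=-1.315 → step 21: x=0.112, v=0.159, θ=-0.027, ω=-0.026
apply F[21]=-1.260 → step 22: x=0.115, v=0.147, θ=-0.027, ω=-0.018
apply F[22]=-1.206 → step 23: x=0.118, v=0.136, θ=-0.028, ω=-0.011
apply F[23]=-1.152 → step 24: x=0.121, v=0.125, θ=-0.028, ω=-0.005
apply F[24]=-1.099 → step 25: x=0.123, v=0.114, θ=-0.028, ω=0.001
apply F[25]=-1.048 → step 26: x=0.125, v=0.104, θ=-0.028, ω=0.005
apply F[26]=-0.999 → step 27: x=0.127, v=0.095, θ=-0.028, ω=0.010
apply F[27]=-0.953 → step 28: x=0.129, v=0.087, θ=-0.027, ω=0.013
apply F[28]=-0.908 → step 29: x=0.131, v=0.078, θ=-0.027, ω=0.017
apply F[29]=-0.865 → step 30: x=0.132, v=0.071, θ=-0.027, ω=0.019
apply F[30]=-0.825 → step 31: x=0.134, v=0.063, θ=-0.026, ω=0.022
apply F[31]=-0.787 → step 32: x=0.135, v=0.056, θ=-0.026, ω=0.024
apply F[32]=-0.751 → step 33: x=0.136, v=0.050, θ=-0.025, ω=0.025
apply F[33]=-0.716 → step 34: x=0.137, v=0.044, θ=-0.025, ω=0.027
max |θ| = 0.028 ≤ 0.064 over all 35 states.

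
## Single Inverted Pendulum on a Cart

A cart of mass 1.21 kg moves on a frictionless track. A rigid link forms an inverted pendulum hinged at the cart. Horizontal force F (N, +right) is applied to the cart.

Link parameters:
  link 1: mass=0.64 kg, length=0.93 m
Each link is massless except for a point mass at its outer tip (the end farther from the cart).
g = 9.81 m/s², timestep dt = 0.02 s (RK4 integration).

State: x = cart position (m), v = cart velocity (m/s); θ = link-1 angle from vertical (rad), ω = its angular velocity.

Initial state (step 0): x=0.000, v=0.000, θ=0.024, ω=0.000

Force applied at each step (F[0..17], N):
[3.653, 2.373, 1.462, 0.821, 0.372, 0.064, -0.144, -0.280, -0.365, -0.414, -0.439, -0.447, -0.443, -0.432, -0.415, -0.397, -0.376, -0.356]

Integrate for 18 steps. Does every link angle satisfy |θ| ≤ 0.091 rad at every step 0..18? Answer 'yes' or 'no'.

Answer: yes

Derivation:
apply F[0]=+3.653 → step 1: x=0.001, v=0.058, θ=0.023, ω=-0.057
apply F[1]=+2.373 → step 2: x=0.002, v=0.095, θ=0.022, ω=-0.092
apply F[2]=+1.462 → step 3: x=0.004, v=0.117, θ=0.020, ω=-0.111
apply F[3]=+0.821 → step 4: x=0.007, v=0.128, θ=0.018, ω=-0.120
apply F[4]=+0.372 → step 5: x=0.009, v=0.133, θ=0.015, ω=-0.121
apply F[5]=+0.064 → step 6: x=0.012, v=0.132, θ=0.013, ω=-0.118
apply F[6]=-0.144 → step 7: x=0.015, v=0.129, θ=0.011, ω=-0.111
apply F[7]=-0.280 → step 8: x=0.017, v=0.123, θ=0.008, ω=-0.103
apply F[8]=-0.365 → step 9: x=0.019, v=0.116, θ=0.006, ω=-0.095
apply F[9]=-0.414 → step 10: x=0.022, v=0.109, θ=0.005, ω=-0.085
apply F[10]=-0.439 → step 11: x=0.024, v=0.101, θ=0.003, ω=-0.076
apply F[11]=-0.447 → step 12: x=0.026, v=0.094, θ=0.002, ω=-0.068
apply F[12]=-0.443 → step 13: x=0.028, v=0.086, θ=0.000, ω=-0.060
apply F[13]=-0.432 → step 14: x=0.029, v=0.079, θ=-0.001, ω=-0.052
apply F[14]=-0.415 → step 15: x=0.031, v=0.073, θ=-0.002, ω=-0.045
apply F[15]=-0.397 → step 16: x=0.032, v=0.066, θ=-0.003, ω=-0.039
apply F[16]=-0.376 → step 17: x=0.033, v=0.060, θ=-0.003, ω=-0.033
apply F[17]=-0.356 → step 18: x=0.035, v=0.055, θ=-0.004, ω=-0.028
Max |angle| over trajectory = 0.024 rad; bound = 0.091 → within bound.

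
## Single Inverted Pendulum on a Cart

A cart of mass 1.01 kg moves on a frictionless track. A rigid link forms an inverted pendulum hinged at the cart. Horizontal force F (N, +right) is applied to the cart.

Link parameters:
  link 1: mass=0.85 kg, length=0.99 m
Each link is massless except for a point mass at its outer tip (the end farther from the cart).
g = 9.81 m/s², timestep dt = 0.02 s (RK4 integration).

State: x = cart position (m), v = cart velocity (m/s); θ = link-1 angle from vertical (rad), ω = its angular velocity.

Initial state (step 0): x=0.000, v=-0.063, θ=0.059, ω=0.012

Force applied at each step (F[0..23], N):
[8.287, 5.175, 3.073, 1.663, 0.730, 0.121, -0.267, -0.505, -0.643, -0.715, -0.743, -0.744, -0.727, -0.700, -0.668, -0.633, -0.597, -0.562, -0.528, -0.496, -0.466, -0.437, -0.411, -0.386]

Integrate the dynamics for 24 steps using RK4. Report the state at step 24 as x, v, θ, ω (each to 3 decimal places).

apply F[0]=+8.287 → step 1: x=0.000, v=0.091, θ=0.058, ω=-0.132
apply F[1]=+5.175 → step 2: x=0.003, v=0.184, θ=0.054, ω=-0.214
apply F[2]=+3.073 → step 3: x=0.007, v=0.236, θ=0.050, ω=-0.257
apply F[3]=+1.663 → step 4: x=0.012, v=0.261, θ=0.044, ω=-0.273
apply F[4]=+0.730 → step 5: x=0.018, v=0.269, θ=0.039, ω=-0.272
apply F[5]=+0.121 → step 6: x=0.023, v=0.265, θ=0.034, ω=-0.261
apply F[6]=-0.267 → step 7: x=0.028, v=0.255, θ=0.029, ω=-0.245
apply F[7]=-0.505 → step 8: x=0.033, v=0.241, θ=0.024, ω=-0.225
apply F[8]=-0.643 → step 9: x=0.038, v=0.225, θ=0.020, ω=-0.205
apply F[9]=-0.715 → step 10: x=0.042, v=0.208, θ=0.016, ω=-0.184
apply F[10]=-0.743 → step 11: x=0.046, v=0.191, θ=0.012, ω=-0.164
apply F[11]=-0.744 → step 12: x=0.050, v=0.174, θ=0.009, ω=-0.145
apply F[12]=-0.727 → step 13: x=0.053, v=0.158, θ=0.006, ω=-0.128
apply F[13]=-0.700 → step 14: x=0.056, v=0.144, θ=0.004, ω=-0.112
apply F[14]=-0.668 → step 15: x=0.059, v=0.130, θ=0.002, ω=-0.098
apply F[15]=-0.633 → step 16: x=0.061, v=0.117, θ=0.000, ω=-0.085
apply F[16]=-0.597 → step 17: x=0.063, v=0.106, θ=-0.002, ω=-0.073
apply F[17]=-0.562 → step 18: x=0.065, v=0.095, θ=-0.003, ω=-0.063
apply F[18]=-0.528 → step 19: x=0.067, v=0.085, θ=-0.004, ω=-0.053
apply F[19]=-0.496 → step 20: x=0.069, v=0.076, θ=-0.005, ω=-0.045
apply F[20]=-0.466 → step 21: x=0.070, v=0.068, θ=-0.006, ω=-0.038
apply F[21]=-0.437 → step 22: x=0.072, v=0.060, θ=-0.007, ω=-0.031
apply F[22]=-0.411 → step 23: x=0.073, v=0.053, θ=-0.007, ω=-0.025
apply F[23]=-0.386 → step 24: x=0.074, v=0.047, θ=-0.008, ω=-0.020

Answer: x=0.074, v=0.047, θ=-0.008, ω=-0.020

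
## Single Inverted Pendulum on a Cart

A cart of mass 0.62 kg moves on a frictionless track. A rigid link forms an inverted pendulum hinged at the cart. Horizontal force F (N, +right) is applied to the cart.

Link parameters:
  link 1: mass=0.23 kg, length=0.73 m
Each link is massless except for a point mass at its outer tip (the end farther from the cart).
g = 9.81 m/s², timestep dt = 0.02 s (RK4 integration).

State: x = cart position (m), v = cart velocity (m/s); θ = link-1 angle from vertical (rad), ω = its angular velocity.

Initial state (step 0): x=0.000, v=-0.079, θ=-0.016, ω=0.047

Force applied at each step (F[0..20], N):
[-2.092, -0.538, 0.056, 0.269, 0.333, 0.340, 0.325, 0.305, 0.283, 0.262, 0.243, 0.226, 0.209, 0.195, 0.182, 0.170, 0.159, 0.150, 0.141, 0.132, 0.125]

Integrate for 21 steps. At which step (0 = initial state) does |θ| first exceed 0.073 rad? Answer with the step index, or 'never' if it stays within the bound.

apply F[0]=-2.092 → step 1: x=-0.002, v=-0.145, θ=-0.014, ω=0.134
apply F[1]=-0.538 → step 2: x=-0.005, v=-0.162, θ=-0.011, ω=0.153
apply F[2]=+0.056 → step 3: x=-0.009, v=-0.159, θ=-0.008, ω=0.147
apply F[3]=+0.269 → step 4: x=-0.012, v=-0.150, θ=-0.006, ω=0.132
apply F[4]=+0.333 → step 5: x=-0.015, v=-0.139, θ=-0.003, ω=0.116
apply F[5]=+0.340 → step 6: x=-0.017, v=-0.128, θ=-0.001, ω=0.100
apply F[6]=+0.325 → step 7: x=-0.020, v=-0.117, θ=0.001, ω=0.086
apply F[7]=+0.305 → step 8: x=-0.022, v=-0.108, θ=0.003, ω=0.073
apply F[8]=+0.283 → step 9: x=-0.024, v=-0.099, θ=0.004, ω=0.062
apply F[9]=+0.262 → step 10: x=-0.026, v=-0.091, θ=0.005, ω=0.052
apply F[10]=+0.243 → step 11: x=-0.028, v=-0.083, θ=0.006, ω=0.043
apply F[11]=+0.226 → step 12: x=-0.029, v=-0.076, θ=0.007, ω=0.036
apply F[12]=+0.209 → step 13: x=-0.031, v=-0.070, θ=0.007, ω=0.029
apply F[13]=+0.195 → step 14: x=-0.032, v=-0.065, θ=0.008, ω=0.023
apply F[14]=+0.182 → step 15: x=-0.033, v=-0.059, θ=0.008, ω=0.018
apply F[15]=+0.170 → step 16: x=-0.034, v=-0.054, θ=0.009, ω=0.014
apply F[16]=+0.159 → step 17: x=-0.035, v=-0.050, θ=0.009, ω=0.010
apply F[17]=+0.150 → step 18: x=-0.036, v=-0.046, θ=0.009, ω=0.007
apply F[18]=+0.141 → step 19: x=-0.037, v=-0.042, θ=0.009, ω=0.004
apply F[19]=+0.132 → step 20: x=-0.038, v=-0.038, θ=0.009, ω=0.001
apply F[20]=+0.125 → step 21: x=-0.039, v=-0.035, θ=0.009, ω=-0.001
max |θ| = 0.016 ≤ 0.073 over all 22 states.

Answer: never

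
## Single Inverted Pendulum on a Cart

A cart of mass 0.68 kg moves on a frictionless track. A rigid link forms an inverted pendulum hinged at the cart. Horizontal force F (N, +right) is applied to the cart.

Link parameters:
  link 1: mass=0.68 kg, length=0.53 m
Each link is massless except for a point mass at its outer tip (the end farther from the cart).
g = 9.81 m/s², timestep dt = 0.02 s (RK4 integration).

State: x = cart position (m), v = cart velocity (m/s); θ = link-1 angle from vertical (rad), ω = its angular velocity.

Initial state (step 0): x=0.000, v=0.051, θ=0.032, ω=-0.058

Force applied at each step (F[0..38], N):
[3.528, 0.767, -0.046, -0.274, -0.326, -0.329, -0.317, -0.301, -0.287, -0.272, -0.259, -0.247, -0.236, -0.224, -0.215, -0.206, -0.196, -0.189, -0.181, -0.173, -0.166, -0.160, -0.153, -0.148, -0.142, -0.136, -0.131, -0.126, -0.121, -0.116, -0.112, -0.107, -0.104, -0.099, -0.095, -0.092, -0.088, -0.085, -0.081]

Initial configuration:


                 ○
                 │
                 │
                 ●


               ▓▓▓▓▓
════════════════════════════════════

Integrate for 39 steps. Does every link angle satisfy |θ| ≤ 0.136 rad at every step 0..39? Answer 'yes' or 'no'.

Answer: yes

Derivation:
apply F[0]=+3.528 → step 1: x=0.002, v=0.149, θ=0.029, ω=-0.231
apply F[1]=+0.767 → step 2: x=0.005, v=0.166, θ=0.024, ω=-0.253
apply F[2]=-0.046 → step 3: x=0.008, v=0.160, θ=0.019, ω=-0.235
apply F[3]=-0.274 → step 4: x=0.011, v=0.149, θ=0.015, ω=-0.207
apply F[4]=-0.326 → step 5: x=0.014, v=0.137, θ=0.011, ω=-0.179
apply F[5]=-0.329 → step 6: x=0.017, v=0.125, θ=0.008, ω=-0.154
apply F[6]=-0.317 → step 7: x=0.019, v=0.115, θ=0.005, ω=-0.132
apply F[7]=-0.301 → step 8: x=0.022, v=0.105, θ=0.003, ω=-0.112
apply F[8]=-0.287 → step 9: x=0.024, v=0.096, θ=0.000, ω=-0.095
apply F[9]=-0.272 → step 10: x=0.025, v=0.088, θ=-0.001, ω=-0.081
apply F[10]=-0.259 → step 11: x=0.027, v=0.081, θ=-0.003, ω=-0.068
apply F[11]=-0.247 → step 12: x=0.029, v=0.075, θ=-0.004, ω=-0.057
apply F[12]=-0.236 → step 13: x=0.030, v=0.069, θ=-0.005, ω=-0.047
apply F[13]=-0.224 → step 14: x=0.031, v=0.063, θ=-0.006, ω=-0.038
apply F[14]=-0.215 → step 15: x=0.033, v=0.058, θ=-0.007, ω=-0.031
apply F[15]=-0.206 → step 16: x=0.034, v=0.053, θ=-0.007, ω=-0.025
apply F[16]=-0.196 → step 17: x=0.035, v=0.049, θ=-0.008, ω=-0.019
apply F[17]=-0.189 → step 18: x=0.036, v=0.045, θ=-0.008, ω=-0.015
apply F[18]=-0.181 → step 19: x=0.037, v=0.041, θ=-0.008, ω=-0.011
apply F[19]=-0.173 → step 20: x=0.037, v=0.038, θ=-0.008, ω=-0.007
apply F[20]=-0.166 → step 21: x=0.038, v=0.035, θ=-0.008, ω=-0.004
apply F[21]=-0.160 → step 22: x=0.039, v=0.032, θ=-0.009, ω=-0.002
apply F[22]=-0.153 → step 23: x=0.039, v=0.029, θ=-0.009, ω=0.000
apply F[23]=-0.148 → step 24: x=0.040, v=0.026, θ=-0.009, ω=0.002
apply F[24]=-0.142 → step 25: x=0.040, v=0.024, θ=-0.008, ω=0.004
apply F[25]=-0.136 → step 26: x=0.041, v=0.021, θ=-0.008, ω=0.005
apply F[26]=-0.131 → step 27: x=0.041, v=0.019, θ=-0.008, ω=0.006
apply F[27]=-0.126 → step 28: x=0.042, v=0.017, θ=-0.008, ω=0.007
apply F[28]=-0.121 → step 29: x=0.042, v=0.015, θ=-0.008, ω=0.008
apply F[29]=-0.116 → step 30: x=0.042, v=0.013, θ=-0.008, ω=0.009
apply F[30]=-0.112 → step 31: x=0.042, v=0.011, θ=-0.008, ω=0.009
apply F[31]=-0.107 → step 32: x=0.043, v=0.010, θ=-0.007, ω=0.009
apply F[32]=-0.104 → step 33: x=0.043, v=0.008, θ=-0.007, ω=0.010
apply F[33]=-0.099 → step 34: x=0.043, v=0.006, θ=-0.007, ω=0.010
apply F[34]=-0.095 → step 35: x=0.043, v=0.005, θ=-0.007, ω=0.010
apply F[35]=-0.092 → step 36: x=0.043, v=0.004, θ=-0.007, ω=0.010
apply F[36]=-0.088 → step 37: x=0.043, v=0.002, θ=-0.006, ω=0.010
apply F[37]=-0.085 → step 38: x=0.043, v=0.001, θ=-0.006, ω=0.010
apply F[38]=-0.081 → step 39: x=0.043, v=-0.000, θ=-0.006, ω=0.010
Max |angle| over trajectory = 0.032 rad; bound = 0.136 → within bound.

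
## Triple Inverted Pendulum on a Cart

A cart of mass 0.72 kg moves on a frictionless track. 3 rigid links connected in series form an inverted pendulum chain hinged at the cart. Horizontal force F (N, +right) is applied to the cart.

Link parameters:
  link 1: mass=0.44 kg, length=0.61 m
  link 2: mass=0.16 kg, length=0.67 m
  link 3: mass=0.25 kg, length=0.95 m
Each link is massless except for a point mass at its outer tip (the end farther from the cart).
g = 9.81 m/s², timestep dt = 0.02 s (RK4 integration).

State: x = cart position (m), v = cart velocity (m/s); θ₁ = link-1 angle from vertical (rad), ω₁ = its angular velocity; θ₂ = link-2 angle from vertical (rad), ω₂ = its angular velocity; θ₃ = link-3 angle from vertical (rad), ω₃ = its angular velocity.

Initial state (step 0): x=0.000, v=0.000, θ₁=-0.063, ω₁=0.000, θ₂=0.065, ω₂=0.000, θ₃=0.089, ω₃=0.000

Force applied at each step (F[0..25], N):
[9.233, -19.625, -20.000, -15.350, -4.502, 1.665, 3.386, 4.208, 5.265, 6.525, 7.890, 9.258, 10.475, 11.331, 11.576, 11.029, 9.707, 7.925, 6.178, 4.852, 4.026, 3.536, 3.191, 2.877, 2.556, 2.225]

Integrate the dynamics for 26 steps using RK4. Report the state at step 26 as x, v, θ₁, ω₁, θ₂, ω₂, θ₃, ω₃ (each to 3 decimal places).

apply F[0]=+9.233 → step 1: x=0.003, v=0.270, θ₁=-0.068, ω₁=-0.496, θ₂=0.066, ω₂=0.056, θ₃=0.089, ω₃=0.011
apply F[1]=-19.625 → step 2: x=0.003, v=-0.256, θ₁=-0.070, ω₁=0.295, θ₂=0.067, ω₂=0.133, θ₃=0.089, ω₃=0.025
apply F[2]=-20.000 → step 3: x=-0.008, v=-0.795, θ₁=-0.056, ω₁=1.111, θ₂=0.071, ω₂=0.207, θ₃=0.090, ω₃=0.037
apply F[3]=-15.350 → step 4: x=-0.028, v=-1.212, θ₁=-0.027, ω₁=1.748, θ₂=0.076, ω₂=0.261, θ₃=0.091, ω₃=0.046
apply F[4]=-4.502 → step 5: x=-0.053, v=-1.336, θ₁=0.009, ω₁=1.926, θ₂=0.081, ω₂=0.296, θ₃=0.092, ω₃=0.051
apply F[5]=+1.665 → step 6: x=-0.079, v=-1.294, θ₁=0.047, ω₁=1.855, θ₂=0.087, ω₂=0.317, θ₃=0.093, ω₃=0.055
apply F[6]=+3.386 → step 7: x=-0.105, v=-1.213, θ₁=0.083, ω₁=1.736, θ₂=0.094, ω₂=0.328, θ₃=0.094, ω₃=0.056
apply F[7]=+4.208 → step 8: x=-0.128, v=-1.116, θ₁=0.116, ω₁=1.611, θ₂=0.100, ω₂=0.328, θ₃=0.095, ω₃=0.055
apply F[8]=+5.265 → step 9: x=-0.149, v=-0.998, θ₁=0.147, ω₁=1.469, θ₂=0.107, ω₂=0.316, θ₃=0.096, ω₃=0.051
apply F[9]=+6.525 → step 10: x=-0.167, v=-0.853, θ₁=0.175, ω₁=1.301, θ₂=0.113, ω₂=0.294, θ₃=0.097, ω₃=0.044
apply F[10]=+7.890 → step 11: x=-0.183, v=-0.679, θ₁=0.199, ω₁=1.103, θ₂=0.118, ω₂=0.260, θ₃=0.098, ω₃=0.034
apply F[11]=+9.258 → step 12: x=-0.194, v=-0.476, θ₁=0.218, ω₁=0.874, θ₂=0.123, ω₂=0.216, θ₃=0.099, ω₃=0.021
apply F[12]=+10.475 → step 13: x=-0.202, v=-0.247, θ₁=0.233, ω₁=0.615, θ₂=0.127, ω₂=0.162, θ₃=0.099, ω₃=0.004
apply F[13]=+11.331 → step 14: x=-0.204, v=0.000, θ₁=0.243, ω₁=0.339, θ₂=0.130, ω₂=0.102, θ₃=0.099, ω₃=-0.015
apply F[14]=+11.576 → step 15: x=-0.201, v=0.251, θ₁=0.247, ω₁=0.061, θ₂=0.131, ω₂=0.038, θ₃=0.098, ω₃=-0.036
apply F[15]=+11.029 → step 16: x=-0.194, v=0.487, θ₁=0.246, ω₁=-0.193, θ₂=0.131, ω₂=-0.024, θ₃=0.097, ω₃=-0.058
apply F[16]=+9.707 → step 17: x=-0.182, v=0.690, θ₁=0.240, ω₁=-0.398, θ₂=0.130, ω₂=-0.081, θ₃=0.096, ω₃=-0.080
apply F[17]=+7.925 → step 18: x=-0.167, v=0.849, θ₁=0.230, ω₁=-0.541, θ₂=0.128, ω₂=-0.132, θ₃=0.094, ω₃=-0.100
apply F[18]=+6.178 → step 19: x=-0.149, v=0.965, θ₁=0.219, ω₁=-0.624, θ₂=0.125, ω₂=-0.175, θ₃=0.092, ω₃=-0.119
apply F[19]=+4.852 → step 20: x=-0.129, v=1.049, θ₁=0.206, ω₁=-0.664, θ₂=0.121, ω₂=-0.212, θ₃=0.089, ω₃=-0.136
apply F[20]=+4.026 → step 21: x=-0.107, v=1.115, θ₁=0.192, ω₁=-0.682, θ₂=0.117, ω₂=-0.243, θ₃=0.086, ω₃=-0.153
apply F[21]=+3.536 → step 22: x=-0.084, v=1.171, θ₁=0.179, ω₁=-0.691, θ₂=0.111, ω₂=-0.270, θ₃=0.083, ω₃=-0.168
apply F[22]=+3.191 → step 23: x=-0.060, v=1.220, θ₁=0.165, ω₁=-0.697, θ₂=0.106, ω₂=-0.293, θ₃=0.080, ω₃=-0.182
apply F[23]=+2.877 → step 24: x=-0.035, v=1.264, θ₁=0.151, ω₁=-0.702, θ₂=0.100, ω₂=-0.313, θ₃=0.076, ω₃=-0.195
apply F[24]=+2.556 → step 25: x=-0.010, v=1.302, θ₁=0.137, ω₁=-0.704, θ₂=0.093, ω₂=-0.329, θ₃=0.072, ω₃=-0.207
apply F[25]=+2.225 → step 26: x=0.017, v=1.335, θ₁=0.123, ω₁=-0.704, θ₂=0.087, ω₂=-0.342, θ₃=0.068, ω₃=-0.217

Answer: x=0.017, v=1.335, θ₁=0.123, ω₁=-0.704, θ₂=0.087, ω₂=-0.342, θ₃=0.068, ω₃=-0.217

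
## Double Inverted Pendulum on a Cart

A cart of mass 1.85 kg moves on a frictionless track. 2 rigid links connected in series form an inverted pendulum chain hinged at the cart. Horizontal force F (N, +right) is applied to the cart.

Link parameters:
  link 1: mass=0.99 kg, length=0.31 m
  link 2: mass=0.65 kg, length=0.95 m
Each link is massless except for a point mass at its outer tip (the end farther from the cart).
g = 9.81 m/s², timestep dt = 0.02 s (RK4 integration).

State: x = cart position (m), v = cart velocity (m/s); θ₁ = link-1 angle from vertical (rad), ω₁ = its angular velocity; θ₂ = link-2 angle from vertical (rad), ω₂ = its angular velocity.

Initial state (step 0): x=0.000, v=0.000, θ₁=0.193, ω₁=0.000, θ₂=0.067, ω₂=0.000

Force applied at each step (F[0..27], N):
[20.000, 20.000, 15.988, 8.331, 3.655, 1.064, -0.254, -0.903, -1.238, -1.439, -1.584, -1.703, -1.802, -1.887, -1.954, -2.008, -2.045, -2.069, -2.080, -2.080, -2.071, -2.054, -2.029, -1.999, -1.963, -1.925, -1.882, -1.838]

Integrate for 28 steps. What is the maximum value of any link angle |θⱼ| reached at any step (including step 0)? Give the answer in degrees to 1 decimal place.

Answer: 11.1°

Derivation:
apply F[0]=+20.000 → step 1: x=0.002, v=0.178, θ₁=0.189, ω₁=-0.386, θ₂=0.067, ω₂=-0.049
apply F[1]=+20.000 → step 2: x=0.007, v=0.359, θ₁=0.177, ω₁=-0.787, θ₂=0.065, ω₂=-0.094
apply F[2]=+15.988 → step 3: x=0.016, v=0.500, θ₁=0.159, ω₁=-1.084, θ₂=0.063, ω₂=-0.132
apply F[3]=+8.331 → step 4: x=0.026, v=0.565, θ₁=0.136, ω₁=-1.162, θ₂=0.060, ω₂=-0.162
apply F[4]=+3.655 → step 5: x=0.038, v=0.584, θ₁=0.114, ω₁=-1.117, θ₂=0.056, ω₂=-0.184
apply F[5]=+1.064 → step 6: x=0.049, v=0.578, θ₁=0.092, ω₁=-1.015, θ₂=0.053, ω₂=-0.199
apply F[6]=-0.254 → step 7: x=0.061, v=0.562, θ₁=0.073, ω₁=-0.897, θ₂=0.048, ω₂=-0.210
apply F[7]=-0.903 → step 8: x=0.072, v=0.541, θ₁=0.057, ω₁=-0.782, θ₂=0.044, ω₂=-0.216
apply F[8]=-1.238 → step 9: x=0.082, v=0.519, θ₁=0.042, ω₁=-0.678, θ₂=0.040, ω₂=-0.218
apply F[9]=-1.439 → step 10: x=0.093, v=0.498, θ₁=0.029, ω₁=-0.587, θ₂=0.035, ω₂=-0.218
apply F[10]=-1.584 → step 11: x=0.102, v=0.476, θ₁=0.018, ω₁=-0.507, θ₂=0.031, ω₂=-0.215
apply F[11]=-1.703 → step 12: x=0.112, v=0.456, θ₁=0.009, ω₁=-0.438, θ₂=0.027, ω₂=-0.209
apply F[12]=-1.802 → step 13: x=0.121, v=0.435, θ₁=0.001, ω₁=-0.377, θ₂=0.023, ω₂=-0.203
apply F[13]=-1.887 → step 14: x=0.129, v=0.415, θ₁=-0.006, ω₁=-0.324, θ₂=0.019, ω₂=-0.195
apply F[14]=-1.954 → step 15: x=0.137, v=0.396, θ₁=-0.012, ω₁=-0.278, θ₂=0.015, ω₂=-0.186
apply F[15]=-2.008 → step 16: x=0.145, v=0.377, θ₁=-0.017, ω₁=-0.237, θ₂=0.011, ω₂=-0.176
apply F[16]=-2.045 → step 17: x=0.152, v=0.358, θ₁=-0.022, ω₁=-0.201, θ₂=0.008, ω₂=-0.166
apply F[17]=-2.069 → step 18: x=0.159, v=0.340, θ₁=-0.025, ω₁=-0.169, θ₂=0.005, ω₂=-0.156
apply F[18]=-2.080 → step 19: x=0.166, v=0.322, θ₁=-0.028, ω₁=-0.141, θ₂=0.002, ω₂=-0.146
apply F[19]=-2.080 → step 20: x=0.172, v=0.304, θ₁=-0.031, ω₁=-0.116, θ₂=-0.001, ω₂=-0.136
apply F[20]=-2.071 → step 21: x=0.178, v=0.288, θ₁=-0.033, ω₁=-0.094, θ₂=-0.004, ω₂=-0.126
apply F[21]=-2.054 → step 22: x=0.184, v=0.271, θ₁=-0.035, ω₁=-0.075, θ₂=-0.006, ω₂=-0.116
apply F[22]=-2.029 → step 23: x=0.189, v=0.256, θ₁=-0.036, ω₁=-0.059, θ₂=-0.008, ω₂=-0.106
apply F[23]=-1.999 → step 24: x=0.194, v=0.240, θ₁=-0.037, ω₁=-0.044, θ₂=-0.010, ω₂=-0.097
apply F[24]=-1.963 → step 25: x=0.199, v=0.226, θ₁=-0.038, ω₁=-0.031, θ₂=-0.012, ω₂=-0.088
apply F[25]=-1.925 → step 26: x=0.203, v=0.211, θ₁=-0.038, ω₁=-0.020, θ₂=-0.014, ω₂=-0.079
apply F[26]=-1.882 → step 27: x=0.207, v=0.198, θ₁=-0.039, ω₁=-0.010, θ₂=-0.015, ω₂=-0.071
apply F[27]=-1.838 → step 28: x=0.211, v=0.185, θ₁=-0.039, ω₁=-0.002, θ₂=-0.017, ω₂=-0.063
Max |angle| over trajectory = 0.193 rad = 11.1°.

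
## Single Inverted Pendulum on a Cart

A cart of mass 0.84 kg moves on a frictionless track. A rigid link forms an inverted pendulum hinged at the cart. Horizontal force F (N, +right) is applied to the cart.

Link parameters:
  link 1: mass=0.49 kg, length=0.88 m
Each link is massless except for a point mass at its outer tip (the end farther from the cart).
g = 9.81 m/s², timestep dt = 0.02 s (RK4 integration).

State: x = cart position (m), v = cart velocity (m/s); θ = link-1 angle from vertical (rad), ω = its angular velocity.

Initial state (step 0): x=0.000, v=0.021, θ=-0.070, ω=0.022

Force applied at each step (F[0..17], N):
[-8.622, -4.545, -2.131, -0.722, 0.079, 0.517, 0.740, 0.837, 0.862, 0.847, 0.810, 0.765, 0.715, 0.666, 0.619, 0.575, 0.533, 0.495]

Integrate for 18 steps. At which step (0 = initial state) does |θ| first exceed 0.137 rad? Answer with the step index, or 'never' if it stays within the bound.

Answer: never

Derivation:
apply F[0]=-8.622 → step 1: x=-0.002, v=-0.176, θ=-0.067, ω=0.230
apply F[1]=-4.545 → step 2: x=-0.006, v=-0.276, θ=-0.062, ω=0.329
apply F[2]=-2.131 → step 3: x=-0.012, v=-0.321, θ=-0.055, ω=0.366
apply F[3]=-0.722 → step 4: x=-0.019, v=-0.332, θ=-0.048, ω=0.368
apply F[4]=+0.079 → step 5: x=-0.025, v=-0.325, θ=-0.040, ω=0.350
apply F[5]=+0.517 → step 6: x=-0.031, v=-0.309, θ=-0.034, ω=0.323
apply F[6]=+0.740 → step 7: x=-0.037, v=-0.288, θ=-0.028, ω=0.293
apply F[7]=+0.837 → step 8: x=-0.043, v=-0.265, θ=-0.022, ω=0.261
apply F[8]=+0.862 → step 9: x=-0.048, v=-0.242, θ=-0.017, ω=0.231
apply F[9]=+0.847 → step 10: x=-0.053, v=-0.220, θ=-0.013, ω=0.203
apply F[10]=+0.810 → step 11: x=-0.057, v=-0.200, θ=-0.009, ω=0.177
apply F[11]=+0.765 → step 12: x=-0.061, v=-0.181, θ=-0.006, ω=0.154
apply F[12]=+0.715 → step 13: x=-0.064, v=-0.163, θ=-0.003, ω=0.133
apply F[13]=+0.666 → step 14: x=-0.067, v=-0.147, θ=-0.000, ω=0.115
apply F[14]=+0.619 → step 15: x=-0.070, v=-0.132, θ=0.002, ω=0.098
apply F[15]=+0.575 → step 16: x=-0.072, v=-0.119, θ=0.004, ω=0.084
apply F[16]=+0.533 → step 17: x=-0.075, v=-0.107, θ=0.005, ω=0.071
apply F[17]=+0.495 → step 18: x=-0.077, v=-0.096, θ=0.006, ω=0.059
max |θ| = 0.070 ≤ 0.137 over all 19 states.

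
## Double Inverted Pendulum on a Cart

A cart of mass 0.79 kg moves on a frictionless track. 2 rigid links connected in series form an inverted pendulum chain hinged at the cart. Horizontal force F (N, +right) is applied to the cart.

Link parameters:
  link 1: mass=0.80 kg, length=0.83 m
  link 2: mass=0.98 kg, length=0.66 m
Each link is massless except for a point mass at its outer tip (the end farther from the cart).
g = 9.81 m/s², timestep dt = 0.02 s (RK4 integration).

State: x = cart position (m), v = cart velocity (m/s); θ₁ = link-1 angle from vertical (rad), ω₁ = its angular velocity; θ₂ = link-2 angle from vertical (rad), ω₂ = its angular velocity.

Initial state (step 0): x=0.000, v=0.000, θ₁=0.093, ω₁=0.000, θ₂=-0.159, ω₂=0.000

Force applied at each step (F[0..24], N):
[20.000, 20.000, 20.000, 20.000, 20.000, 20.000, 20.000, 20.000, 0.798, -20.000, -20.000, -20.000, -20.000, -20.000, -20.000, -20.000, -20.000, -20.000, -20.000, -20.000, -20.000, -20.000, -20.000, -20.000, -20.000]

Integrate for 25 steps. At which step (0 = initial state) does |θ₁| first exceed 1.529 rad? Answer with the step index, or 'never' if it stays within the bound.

apply F[0]=+20.000 → step 1: x=0.005, v=0.461, θ₁=0.088, ω₁=-0.454, θ₂=-0.161, ω₂=-0.184
apply F[1]=+20.000 → step 2: x=0.018, v=0.928, θ₁=0.075, ω₁=-0.922, θ₂=-0.166, ω₂=-0.356
apply F[2]=+20.000 → step 3: x=0.042, v=1.407, θ₁=0.051, ω₁=-1.420, θ₂=-0.175, ω₂=-0.505
apply F[3]=+20.000 → step 4: x=0.075, v=1.901, θ₁=0.018, ω₁=-1.959, θ₂=-0.186, ω₂=-0.617
apply F[4]=+20.000 → step 5: x=0.118, v=2.408, θ₁=-0.027, ω₁=-2.543, θ₂=-0.199, ω₂=-0.682
apply F[5]=+20.000 → step 6: x=0.171, v=2.917, θ₁=-0.084, ω₁=-3.162, θ₂=-0.213, ω₂=-0.698
apply F[6]=+20.000 → step 7: x=0.234, v=3.404, θ₁=-0.154, ω₁=-3.783, θ₂=-0.227, ω₂=-0.677
apply F[7]=+20.000 → step 8: x=0.307, v=3.836, θ₁=-0.235, ω₁=-4.348, θ₂=-0.240, ω₂=-0.656
apply F[8]=+0.798 → step 9: x=0.383, v=3.785, θ₁=-0.322, ω₁=-4.349, θ₂=-0.253, ω₂=-0.668
apply F[9]=-20.000 → step 10: x=0.454, v=3.327, θ₁=-0.405, ω₁=-3.926, θ₂=-0.267, ω₂=-0.646
apply F[10]=-20.000 → step 11: x=0.517, v=2.925, θ₁=-0.480, ω₁=-3.616, θ₂=-0.279, ω₂=-0.584
apply F[11]=-20.000 → step 12: x=0.572, v=2.567, θ₁=-0.550, ω₁=-3.400, θ₂=-0.290, ω₂=-0.481
apply F[12]=-20.000 → step 13: x=0.620, v=2.240, θ₁=-0.616, ω₁=-3.259, θ₂=-0.298, ω₂=-0.342
apply F[13]=-20.000 → step 14: x=0.661, v=1.934, θ₁=-0.681, ω₁=-3.178, θ₂=-0.303, ω₂=-0.172
apply F[14]=-20.000 → step 15: x=0.697, v=1.642, θ₁=-0.744, ω₁=-3.145, θ₂=-0.305, ω₂=0.022
apply F[15]=-20.000 → step 16: x=0.727, v=1.357, θ₁=-0.807, ω₁=-3.148, θ₂=-0.302, ω₂=0.237
apply F[16]=-20.000 → step 17: x=0.751, v=1.073, θ₁=-0.870, ω₁=-3.181, θ₂=-0.295, ω₂=0.466
apply F[17]=-20.000 → step 18: x=0.770, v=0.786, θ₁=-0.934, ω₁=-3.236, θ₂=-0.283, ω₂=0.706
apply F[18]=-20.000 → step 19: x=0.783, v=0.492, θ₁=-1.000, ω₁=-3.309, θ₂=-0.267, ω₂=0.953
apply F[19]=-20.000 → step 20: x=0.790, v=0.189, θ₁=-1.067, ω₁=-3.395, θ₂=-0.245, ω₂=1.201
apply F[20]=-20.000 → step 21: x=0.790, v=-0.125, θ₁=-1.135, ω₁=-3.492, θ₂=-0.219, ω₂=1.447
apply F[21]=-20.000 → step 22: x=0.784, v=-0.452, θ₁=-1.206, ω₁=-3.599, θ₂=-0.187, ω₂=1.687
apply F[22]=-20.000 → step 23: x=0.772, v=-0.792, θ₁=-1.279, ω₁=-3.714, θ₂=-0.151, ω₂=1.918
apply F[23]=-20.000 → step 24: x=0.753, v=-1.145, θ₁=-1.355, ω₁=-3.838, θ₂=-0.111, ω₂=2.137
apply F[24]=-20.000 → step 25: x=0.726, v=-1.513, θ₁=-1.433, ω₁=-3.974, θ₂=-0.066, ω₂=2.340
max |θ₁| = 1.433 ≤ 1.529 over all 26 states.

Answer: never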